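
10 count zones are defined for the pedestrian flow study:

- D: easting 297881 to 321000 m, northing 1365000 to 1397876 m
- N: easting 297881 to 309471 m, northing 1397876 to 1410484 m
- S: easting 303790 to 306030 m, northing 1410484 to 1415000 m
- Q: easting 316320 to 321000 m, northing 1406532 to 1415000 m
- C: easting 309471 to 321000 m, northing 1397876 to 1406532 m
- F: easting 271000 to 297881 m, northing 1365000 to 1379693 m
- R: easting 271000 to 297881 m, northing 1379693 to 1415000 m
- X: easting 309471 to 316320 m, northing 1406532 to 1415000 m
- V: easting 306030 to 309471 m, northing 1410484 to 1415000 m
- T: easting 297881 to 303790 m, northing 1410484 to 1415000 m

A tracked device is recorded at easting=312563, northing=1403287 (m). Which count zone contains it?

The point has easting = 312563 and northing = 1403287.
Only C satisfies 309471 ≤ easting ≤ 321000 and 1397876 ≤ northing ≤ 1406532.

C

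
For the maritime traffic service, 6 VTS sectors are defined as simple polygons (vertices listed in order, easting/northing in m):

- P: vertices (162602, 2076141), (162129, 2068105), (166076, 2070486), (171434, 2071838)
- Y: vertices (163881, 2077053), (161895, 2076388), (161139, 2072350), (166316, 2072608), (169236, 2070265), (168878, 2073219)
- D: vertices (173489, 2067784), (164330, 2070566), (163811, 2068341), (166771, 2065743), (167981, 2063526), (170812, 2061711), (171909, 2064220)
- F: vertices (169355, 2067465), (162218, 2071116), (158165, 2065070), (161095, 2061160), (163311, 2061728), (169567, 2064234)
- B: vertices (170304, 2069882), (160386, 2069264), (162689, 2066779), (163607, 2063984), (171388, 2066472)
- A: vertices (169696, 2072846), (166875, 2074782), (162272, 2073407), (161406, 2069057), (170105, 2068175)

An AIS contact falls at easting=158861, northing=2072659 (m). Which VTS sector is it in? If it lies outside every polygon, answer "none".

none

Cast a ray rightward from (158861, 2072659). For each polygon, the edges (by vertex number in listed order) whose endpoints lie on opposite sides of northing = 2072659, where each meets that height, and whether that is right or left of the point:
P: 1–2 at easting≈162397.0 (right), 4–1 at easting≈169748.9 (right) → 2 crossings.
Y: 2–3 at easting≈161196.9 (right), 5–6 at easting≈168945.9 (right) → 2 crossings.
D: no edge straddles that height → 0 crossings.
F: no edge straddles that height → 0 crossings.
B: no edge straddles that height → 0 crossings.
A: 3–4 at easting≈162123.1 (right), 5–1 at easting≈169712.4 (right) → 2 crossings.
All counts are even, so the point lies outside every listed polygon.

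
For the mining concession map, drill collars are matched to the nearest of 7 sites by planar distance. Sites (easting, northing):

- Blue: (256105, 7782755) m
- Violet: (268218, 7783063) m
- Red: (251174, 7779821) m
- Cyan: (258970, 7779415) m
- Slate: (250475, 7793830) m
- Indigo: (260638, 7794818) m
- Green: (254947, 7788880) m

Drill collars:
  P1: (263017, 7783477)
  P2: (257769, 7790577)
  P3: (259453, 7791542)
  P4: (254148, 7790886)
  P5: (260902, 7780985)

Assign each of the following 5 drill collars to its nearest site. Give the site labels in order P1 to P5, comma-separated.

Violet, Green, Indigo, Green, Cyan

P1 → Violet (d²=27221797.00)
P2 → Green (d²=10843493.00)
P3 → Indigo (d²=12136401.00)
P4 → Green (d²=4662437.00)
P5 → Cyan (d²=6197524.00)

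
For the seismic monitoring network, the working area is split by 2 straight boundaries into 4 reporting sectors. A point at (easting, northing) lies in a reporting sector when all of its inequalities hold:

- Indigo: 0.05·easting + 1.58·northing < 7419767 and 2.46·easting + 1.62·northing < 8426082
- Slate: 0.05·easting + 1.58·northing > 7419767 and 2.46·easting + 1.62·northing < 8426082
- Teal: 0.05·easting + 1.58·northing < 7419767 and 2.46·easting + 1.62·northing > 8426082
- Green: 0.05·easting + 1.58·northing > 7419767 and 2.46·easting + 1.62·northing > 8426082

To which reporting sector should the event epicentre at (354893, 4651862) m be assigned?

Indigo

0.05·354893 + 1.58·4651862 = 7367686.610, which is < 7419767
2.46·354893 + 1.62·4651862 = 8409053.220, which is < 8426082
This sign pattern matches Indigo.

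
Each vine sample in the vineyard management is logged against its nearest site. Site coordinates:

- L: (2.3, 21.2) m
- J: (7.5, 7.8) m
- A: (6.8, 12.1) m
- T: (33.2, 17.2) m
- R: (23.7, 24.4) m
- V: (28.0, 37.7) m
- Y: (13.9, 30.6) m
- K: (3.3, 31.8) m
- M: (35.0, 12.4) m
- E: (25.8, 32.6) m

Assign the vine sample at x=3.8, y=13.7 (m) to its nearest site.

A

Squared distances to each site:
L: 58.500; J: 48.500; A: 11.560; T: 876.610; R: 510.500; V: 1161.640; Y: 387.620; K: 327.860; M: 975.130; E: 841.210.
Minimum at A.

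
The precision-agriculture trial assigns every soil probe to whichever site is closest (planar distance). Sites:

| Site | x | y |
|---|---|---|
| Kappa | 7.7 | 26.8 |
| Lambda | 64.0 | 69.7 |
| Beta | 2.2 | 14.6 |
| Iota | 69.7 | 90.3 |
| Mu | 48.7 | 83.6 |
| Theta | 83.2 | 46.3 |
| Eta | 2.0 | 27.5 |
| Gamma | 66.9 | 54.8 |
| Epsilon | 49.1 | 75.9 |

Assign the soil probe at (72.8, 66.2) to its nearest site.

Squared distances to each site:
Kappa: 5790.370; Lambda: 89.690; Beta: 7646.920; Iota: 590.420; Mu: 883.570; Theta: 504.170; Eta: 6510.330; Gamma: 164.770; Epsilon: 655.780.
Minimum at Lambda.

Lambda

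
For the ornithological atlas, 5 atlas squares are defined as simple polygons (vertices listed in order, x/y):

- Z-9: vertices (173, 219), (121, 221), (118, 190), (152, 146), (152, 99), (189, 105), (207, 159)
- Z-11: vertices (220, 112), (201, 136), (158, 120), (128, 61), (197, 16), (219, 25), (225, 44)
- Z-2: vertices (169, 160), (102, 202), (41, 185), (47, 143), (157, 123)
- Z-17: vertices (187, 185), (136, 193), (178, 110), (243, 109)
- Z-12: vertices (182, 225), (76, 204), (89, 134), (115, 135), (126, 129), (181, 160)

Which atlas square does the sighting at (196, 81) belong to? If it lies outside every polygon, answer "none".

Cast a ray rightward from (196, 81). For each polygon, the edges (by vertex number in listed order) whose endpoints lie on opposite sides of y = 81, where each meets that height, and whether that is right or left of the point:
Z-9: no edge straddles that height → 0 crossings.
Z-11: 3–4 at x≈138.2 (left), 7–1 at x≈222.3 (right) → 1 crossing.
Z-2: no edge straddles that height → 0 crossings.
Z-17: no edge straddles that height → 0 crossings.
Z-12: no edge straddles that height → 0 crossings.
Only Z-11 has an odd count, so the point is inside Z-11.

Z-11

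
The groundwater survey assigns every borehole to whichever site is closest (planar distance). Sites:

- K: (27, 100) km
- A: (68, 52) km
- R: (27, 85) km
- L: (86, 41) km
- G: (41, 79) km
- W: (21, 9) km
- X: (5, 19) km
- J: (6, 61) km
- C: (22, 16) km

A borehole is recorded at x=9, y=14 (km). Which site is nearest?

X

Squared distances to each site:
K: 7720.000; A: 4925.000; R: 5365.000; L: 6658.000; G: 5249.000; W: 169.000; X: 41.000; J: 2218.000; C: 173.000.
Minimum at X.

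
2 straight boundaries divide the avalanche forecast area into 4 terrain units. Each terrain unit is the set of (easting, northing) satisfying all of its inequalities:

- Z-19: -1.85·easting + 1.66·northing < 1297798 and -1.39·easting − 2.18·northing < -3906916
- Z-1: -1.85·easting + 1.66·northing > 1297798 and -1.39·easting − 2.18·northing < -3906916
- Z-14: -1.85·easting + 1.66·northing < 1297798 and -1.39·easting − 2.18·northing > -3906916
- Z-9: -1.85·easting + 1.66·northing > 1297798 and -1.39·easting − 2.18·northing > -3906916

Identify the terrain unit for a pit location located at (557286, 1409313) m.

Z-9

-1.85·557286 + 1.66·1409313 = 1308480.480, which is > 1297798
-1.39·557286 − 2.18·1409313 = -3846929.880, which is > -3906916
This sign pattern matches Z-9.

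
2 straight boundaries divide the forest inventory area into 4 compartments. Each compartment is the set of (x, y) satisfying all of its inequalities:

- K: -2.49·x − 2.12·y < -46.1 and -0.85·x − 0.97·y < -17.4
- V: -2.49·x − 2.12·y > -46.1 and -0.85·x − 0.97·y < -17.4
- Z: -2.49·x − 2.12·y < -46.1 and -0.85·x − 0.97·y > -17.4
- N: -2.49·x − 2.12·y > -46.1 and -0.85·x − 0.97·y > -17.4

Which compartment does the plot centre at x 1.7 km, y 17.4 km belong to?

V

-2.49·1.7 − 2.12·17.4 = -41.121, which is > -46.1
-0.85·1.7 − 0.97·17.4 = -18.323, which is < -17.4
This sign pattern matches V.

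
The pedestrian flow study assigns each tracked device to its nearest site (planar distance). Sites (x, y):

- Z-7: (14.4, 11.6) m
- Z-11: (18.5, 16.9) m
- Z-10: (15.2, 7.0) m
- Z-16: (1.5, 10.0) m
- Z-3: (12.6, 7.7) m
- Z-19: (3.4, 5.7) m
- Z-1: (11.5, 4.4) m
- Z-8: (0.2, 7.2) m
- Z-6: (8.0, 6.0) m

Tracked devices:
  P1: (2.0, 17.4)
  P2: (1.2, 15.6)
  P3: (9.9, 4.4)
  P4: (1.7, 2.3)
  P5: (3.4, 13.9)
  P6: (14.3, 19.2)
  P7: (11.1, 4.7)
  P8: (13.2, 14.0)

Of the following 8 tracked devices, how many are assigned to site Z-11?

P1 → Z-16
P2 → Z-16
P3 → Z-1
P4 → Z-19
P5 → Z-16
P6 → Z-11
P7 → Z-1
P8 → Z-7
1 of the 8 goes to Z-11.

1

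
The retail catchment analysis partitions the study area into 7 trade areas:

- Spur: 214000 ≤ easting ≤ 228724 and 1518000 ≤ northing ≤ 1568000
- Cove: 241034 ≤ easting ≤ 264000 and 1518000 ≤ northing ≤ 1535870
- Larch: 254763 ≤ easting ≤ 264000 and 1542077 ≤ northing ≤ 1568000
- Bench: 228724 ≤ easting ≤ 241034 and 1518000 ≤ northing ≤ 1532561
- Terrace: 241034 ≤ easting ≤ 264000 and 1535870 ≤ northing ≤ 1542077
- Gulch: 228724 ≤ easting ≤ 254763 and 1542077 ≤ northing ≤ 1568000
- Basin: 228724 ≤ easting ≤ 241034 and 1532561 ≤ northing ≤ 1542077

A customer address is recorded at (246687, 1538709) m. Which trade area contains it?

Terrace

The point has easting = 246687 and northing = 1538709.
Only Terrace satisfies 241034 ≤ easting ≤ 264000 and 1535870 ≤ northing ≤ 1542077.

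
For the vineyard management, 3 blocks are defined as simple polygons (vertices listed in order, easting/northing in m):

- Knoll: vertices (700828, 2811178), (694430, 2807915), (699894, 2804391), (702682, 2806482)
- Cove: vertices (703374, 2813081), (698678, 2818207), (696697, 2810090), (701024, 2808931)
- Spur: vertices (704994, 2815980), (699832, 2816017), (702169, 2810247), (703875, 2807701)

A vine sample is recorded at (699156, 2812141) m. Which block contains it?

Cast a ray rightward from (699156, 2812141). For each polygon, the edges (by vertex number in listed order) whose endpoints lie on opposite sides of northing = 2812141, where each meets that height, and whether that is right or left of the point:
Knoll: no edge straddles that height → 0 crossings.
Cove: 2–3 at easting≈697197.6 (left), 4–1 at easting≈702841.7 (right) → 1 crossing.
Spur: 2–3 at easting≈701401.9 (right), 4–1 at easting≈704475.1 (right) → 2 crossings.
Only Cove has an odd count, so the point is inside Cove.

Cove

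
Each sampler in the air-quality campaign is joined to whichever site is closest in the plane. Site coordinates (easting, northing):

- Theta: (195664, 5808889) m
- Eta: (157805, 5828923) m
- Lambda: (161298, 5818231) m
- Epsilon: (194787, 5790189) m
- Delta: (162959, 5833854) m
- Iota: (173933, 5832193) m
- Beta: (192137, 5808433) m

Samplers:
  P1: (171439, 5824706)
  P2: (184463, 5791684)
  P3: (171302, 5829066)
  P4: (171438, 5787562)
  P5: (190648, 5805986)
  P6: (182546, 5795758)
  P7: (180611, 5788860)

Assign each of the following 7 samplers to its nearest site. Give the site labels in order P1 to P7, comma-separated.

Iota, Epsilon, Iota, Epsilon, Beta, Epsilon, Epsilon

P1 → Iota (d²=62275205.00)
P2 → Epsilon (d²=108820001.00)
P3 → Iota (d²=16700290.00)
P4 → Epsilon (d²=552076930.00)
P5 → Beta (d²=8204930.00)
P6 → Epsilon (d²=180855842.00)
P7 → Epsilon (d²=202725217.00)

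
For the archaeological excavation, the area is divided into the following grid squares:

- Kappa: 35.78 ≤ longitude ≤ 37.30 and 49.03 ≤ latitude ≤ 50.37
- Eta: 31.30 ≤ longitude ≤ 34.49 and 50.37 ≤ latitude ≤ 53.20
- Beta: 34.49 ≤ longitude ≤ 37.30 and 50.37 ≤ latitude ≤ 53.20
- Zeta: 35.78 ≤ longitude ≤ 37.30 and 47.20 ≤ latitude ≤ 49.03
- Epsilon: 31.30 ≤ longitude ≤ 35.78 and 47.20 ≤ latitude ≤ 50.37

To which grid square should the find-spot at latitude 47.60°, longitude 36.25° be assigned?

Zeta

The point has longitude = 36.25 and latitude = 47.60.
Only Zeta satisfies 35.78 ≤ longitude ≤ 37.30 and 47.20 ≤ latitude ≤ 49.03.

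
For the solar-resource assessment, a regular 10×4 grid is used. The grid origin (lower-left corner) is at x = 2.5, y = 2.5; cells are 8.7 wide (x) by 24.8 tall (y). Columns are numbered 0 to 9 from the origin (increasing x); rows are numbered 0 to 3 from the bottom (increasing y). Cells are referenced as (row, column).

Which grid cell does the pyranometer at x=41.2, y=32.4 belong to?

(1, 4)

Column index: ⌊(41.2 − 2.5) / 8.7⌋ = ⌊4.448⌋ = 4
Row offset from origin: ⌊(32.4 − 2.5) / 24.8⌋ = ⌊1.206⌋ = 1 → row 1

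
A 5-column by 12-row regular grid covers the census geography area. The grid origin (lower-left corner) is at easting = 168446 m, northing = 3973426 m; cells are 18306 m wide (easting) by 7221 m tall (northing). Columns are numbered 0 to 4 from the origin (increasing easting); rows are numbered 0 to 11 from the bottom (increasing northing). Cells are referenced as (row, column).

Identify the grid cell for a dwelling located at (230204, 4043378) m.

Column index: ⌊(230204 − 168446) / 18306⌋ = ⌊3.374⌋ = 3
Row offset from origin: ⌊(4043378 − 3973426) / 7221⌋ = ⌊9.687⌋ = 9 → row 9

(9, 3)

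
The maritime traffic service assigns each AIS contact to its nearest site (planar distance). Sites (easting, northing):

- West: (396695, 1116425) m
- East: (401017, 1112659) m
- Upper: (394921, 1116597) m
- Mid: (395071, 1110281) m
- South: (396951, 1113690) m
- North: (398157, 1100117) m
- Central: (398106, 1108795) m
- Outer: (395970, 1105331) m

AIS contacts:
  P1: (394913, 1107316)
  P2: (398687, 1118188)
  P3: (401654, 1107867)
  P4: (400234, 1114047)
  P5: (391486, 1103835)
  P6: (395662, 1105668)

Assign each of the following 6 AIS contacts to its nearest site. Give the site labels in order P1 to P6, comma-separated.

P1 → Outer (d²=5057474.00)
P2 → West (d²=7076233.00)
P3 → Central (d²=13449488.00)
P4 → East (d²=2539633.00)
P5 → Outer (d²=22344272.00)
P6 → Outer (d²=208433.00)

Outer, West, Central, East, Outer, Outer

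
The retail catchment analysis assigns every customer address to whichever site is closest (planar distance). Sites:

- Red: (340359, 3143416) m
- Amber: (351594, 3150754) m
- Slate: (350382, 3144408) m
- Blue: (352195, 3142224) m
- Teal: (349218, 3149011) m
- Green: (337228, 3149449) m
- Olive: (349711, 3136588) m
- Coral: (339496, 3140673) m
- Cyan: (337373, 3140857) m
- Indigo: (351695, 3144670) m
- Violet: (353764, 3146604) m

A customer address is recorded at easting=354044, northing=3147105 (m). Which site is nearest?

Squared distances to each site:
Red: 200887946.000; Amber: 19317701.000; Slate: 20684053.000; Blue: 27242962.000; Teal: 26923112.000; Green: 288272192.000; Olive: 129382178.000; Coral: 253014928.000; Cyan: 316959745.000; Indigo: 11447026.000; Violet: 329401.000.
Minimum at Violet.

Violet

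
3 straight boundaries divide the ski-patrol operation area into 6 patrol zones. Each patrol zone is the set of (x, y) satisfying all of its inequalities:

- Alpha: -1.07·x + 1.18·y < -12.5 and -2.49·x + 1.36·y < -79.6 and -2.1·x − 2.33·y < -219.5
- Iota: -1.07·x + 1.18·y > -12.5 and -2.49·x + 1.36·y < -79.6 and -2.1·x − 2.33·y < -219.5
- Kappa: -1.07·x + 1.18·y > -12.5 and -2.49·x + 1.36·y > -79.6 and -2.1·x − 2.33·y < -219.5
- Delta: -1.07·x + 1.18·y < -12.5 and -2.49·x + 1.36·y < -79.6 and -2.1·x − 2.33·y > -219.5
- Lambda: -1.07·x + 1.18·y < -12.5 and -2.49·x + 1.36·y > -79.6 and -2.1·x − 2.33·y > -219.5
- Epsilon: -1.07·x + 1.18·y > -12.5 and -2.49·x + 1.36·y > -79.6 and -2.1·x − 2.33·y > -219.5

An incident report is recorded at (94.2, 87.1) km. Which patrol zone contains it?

-1.07·94.2 + 1.18·87.1 = 1.984, which is > -12.5
-2.49·94.2 + 1.36·87.1 = -116.102, which is < -79.6
-2.1·94.2 − 2.33·87.1 = -400.763, which is < -219.5
This sign pattern matches Iota.

Iota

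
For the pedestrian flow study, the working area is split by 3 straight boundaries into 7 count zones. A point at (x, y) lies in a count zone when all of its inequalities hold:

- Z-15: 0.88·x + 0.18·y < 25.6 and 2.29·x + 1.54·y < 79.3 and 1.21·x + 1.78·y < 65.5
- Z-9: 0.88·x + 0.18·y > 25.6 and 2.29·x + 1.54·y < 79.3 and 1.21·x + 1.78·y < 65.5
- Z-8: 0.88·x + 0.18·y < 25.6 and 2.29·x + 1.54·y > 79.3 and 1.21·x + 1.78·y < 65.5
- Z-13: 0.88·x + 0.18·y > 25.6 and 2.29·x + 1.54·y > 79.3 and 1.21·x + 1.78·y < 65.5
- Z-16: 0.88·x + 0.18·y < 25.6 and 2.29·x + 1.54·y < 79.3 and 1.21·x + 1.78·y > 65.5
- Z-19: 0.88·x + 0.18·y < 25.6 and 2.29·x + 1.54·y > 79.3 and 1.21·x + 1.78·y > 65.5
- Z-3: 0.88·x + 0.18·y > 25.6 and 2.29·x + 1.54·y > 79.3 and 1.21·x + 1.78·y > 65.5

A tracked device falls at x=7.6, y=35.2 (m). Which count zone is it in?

Z-16

0.88·7.6 + 0.18·35.2 = 13.024, which is < 25.6
2.29·7.6 + 1.54·35.2 = 71.612, which is < 79.3
1.21·7.6 + 1.78·35.2 = 71.852, which is > 65.5
This sign pattern matches Z-16.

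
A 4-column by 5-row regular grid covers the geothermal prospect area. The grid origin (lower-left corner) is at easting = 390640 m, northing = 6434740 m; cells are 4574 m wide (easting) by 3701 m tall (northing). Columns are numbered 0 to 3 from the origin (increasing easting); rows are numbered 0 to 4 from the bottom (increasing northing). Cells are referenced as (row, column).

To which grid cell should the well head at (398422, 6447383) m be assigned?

(3, 1)

Column index: ⌊(398422 − 390640) / 4574⌋ = ⌊1.701⌋ = 1
Row offset from origin: ⌊(6447383 − 6434740) / 3701⌋ = ⌊3.416⌋ = 3 → row 3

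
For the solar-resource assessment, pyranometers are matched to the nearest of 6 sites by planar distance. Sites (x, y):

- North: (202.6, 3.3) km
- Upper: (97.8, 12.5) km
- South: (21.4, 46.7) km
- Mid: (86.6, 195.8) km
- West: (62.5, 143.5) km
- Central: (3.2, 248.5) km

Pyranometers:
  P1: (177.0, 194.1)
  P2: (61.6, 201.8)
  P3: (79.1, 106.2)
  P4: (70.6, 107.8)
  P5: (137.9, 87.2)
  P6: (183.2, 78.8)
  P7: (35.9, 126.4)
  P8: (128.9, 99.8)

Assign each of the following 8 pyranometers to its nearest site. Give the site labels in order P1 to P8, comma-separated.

Mid, Mid, West, West, Upper, North, West, West

P1 → Mid (d²=8175.05)
P2 → Mid (d²=661.00)
P3 → West (d²=1666.85)
P4 → West (d²=1340.10)
P5 → Upper (d²=7188.10)
P6 → North (d²=6076.61)
P7 → West (d²=999.97)
P8 → West (d²=6318.65)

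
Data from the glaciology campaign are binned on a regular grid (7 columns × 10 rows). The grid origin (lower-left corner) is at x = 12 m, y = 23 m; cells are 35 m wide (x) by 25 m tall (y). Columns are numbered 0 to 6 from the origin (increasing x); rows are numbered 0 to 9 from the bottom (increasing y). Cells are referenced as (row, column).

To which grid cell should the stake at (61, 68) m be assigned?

(1, 1)

Column index: ⌊(61 − 12) / 35⌋ = ⌊1.400⌋ = 1
Row offset from origin: ⌊(68 − 23) / 25⌋ = ⌊1.800⌋ = 1 → row 1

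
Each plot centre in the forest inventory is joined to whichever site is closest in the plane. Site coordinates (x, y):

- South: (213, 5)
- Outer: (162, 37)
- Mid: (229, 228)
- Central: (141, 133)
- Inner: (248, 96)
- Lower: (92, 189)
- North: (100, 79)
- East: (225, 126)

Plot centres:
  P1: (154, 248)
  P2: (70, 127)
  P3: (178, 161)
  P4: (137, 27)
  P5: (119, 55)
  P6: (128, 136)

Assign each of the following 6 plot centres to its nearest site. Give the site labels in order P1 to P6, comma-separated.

Mid, North, Central, Outer, North, Central

P1 → Mid (d²=6025.00)
P2 → North (d²=3204.00)
P3 → Central (d²=2153.00)
P4 → Outer (d²=725.00)
P5 → North (d²=937.00)
P6 → Central (d²=178.00)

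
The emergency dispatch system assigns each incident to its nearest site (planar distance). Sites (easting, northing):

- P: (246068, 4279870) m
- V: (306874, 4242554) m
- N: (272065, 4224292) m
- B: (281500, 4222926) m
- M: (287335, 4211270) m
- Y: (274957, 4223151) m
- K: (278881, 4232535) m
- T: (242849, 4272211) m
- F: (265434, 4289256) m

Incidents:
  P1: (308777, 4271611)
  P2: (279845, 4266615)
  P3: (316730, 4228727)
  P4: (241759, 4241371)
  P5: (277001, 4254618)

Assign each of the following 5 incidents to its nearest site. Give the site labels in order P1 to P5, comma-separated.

P1 → V (d²=847930658.00)
P2 → F (d²=720291802.00)
P3 → V (d²=288326665.00)
P4 → T (d²=952293700.00)
P5 → K (d²=491193289.00)

V, F, V, T, K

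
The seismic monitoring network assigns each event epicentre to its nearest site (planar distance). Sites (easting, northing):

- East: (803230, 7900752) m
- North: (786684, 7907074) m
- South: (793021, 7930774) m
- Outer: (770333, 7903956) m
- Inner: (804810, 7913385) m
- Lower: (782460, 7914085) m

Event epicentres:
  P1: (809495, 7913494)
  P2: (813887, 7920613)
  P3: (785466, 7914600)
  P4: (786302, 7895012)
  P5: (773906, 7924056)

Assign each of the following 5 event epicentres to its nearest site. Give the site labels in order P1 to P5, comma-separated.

P1 → Inner (d²=21961106.00)
P2 → Inner (d²=134635913.00)
P3 → Lower (d²=9301261.00)
P4 → North (d²=145637768.00)
P5 → Lower (d²=172591757.00)

Inner, Inner, Lower, North, Lower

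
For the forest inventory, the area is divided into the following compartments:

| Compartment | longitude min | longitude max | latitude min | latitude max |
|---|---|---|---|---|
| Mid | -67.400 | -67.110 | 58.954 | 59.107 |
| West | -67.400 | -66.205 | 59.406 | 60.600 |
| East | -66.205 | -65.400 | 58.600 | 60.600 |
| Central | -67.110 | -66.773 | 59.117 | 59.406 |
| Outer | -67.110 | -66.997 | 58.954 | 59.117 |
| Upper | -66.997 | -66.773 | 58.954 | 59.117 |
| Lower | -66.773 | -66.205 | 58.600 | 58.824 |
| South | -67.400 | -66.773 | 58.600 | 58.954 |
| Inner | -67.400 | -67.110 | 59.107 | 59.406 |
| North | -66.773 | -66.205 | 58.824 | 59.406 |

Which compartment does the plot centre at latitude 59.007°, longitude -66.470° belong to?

The point has longitude = -66.470 and latitude = 59.007.
Only North satisfies -66.773 ≤ longitude ≤ -66.205 and 58.824 ≤ latitude ≤ 59.406.

North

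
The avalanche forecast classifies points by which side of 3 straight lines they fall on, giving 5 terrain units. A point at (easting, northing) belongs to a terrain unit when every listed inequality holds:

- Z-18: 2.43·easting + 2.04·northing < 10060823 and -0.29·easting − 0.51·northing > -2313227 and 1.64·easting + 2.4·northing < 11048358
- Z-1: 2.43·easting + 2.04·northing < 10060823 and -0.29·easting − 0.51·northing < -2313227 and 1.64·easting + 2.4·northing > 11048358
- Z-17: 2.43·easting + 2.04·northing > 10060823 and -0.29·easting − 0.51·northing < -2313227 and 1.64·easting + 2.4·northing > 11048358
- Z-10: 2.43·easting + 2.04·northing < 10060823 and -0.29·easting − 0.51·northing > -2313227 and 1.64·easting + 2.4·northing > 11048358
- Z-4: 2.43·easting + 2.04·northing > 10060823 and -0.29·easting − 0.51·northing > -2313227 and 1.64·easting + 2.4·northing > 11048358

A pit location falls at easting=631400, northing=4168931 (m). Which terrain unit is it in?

Z-18

2.43·631400 + 2.04·4168931 = 10038921.240, which is < 10060823
-0.29·631400 − 0.51·4168931 = -2309260.810, which is > -2313227
1.64·631400 + 2.4·4168931 = 11040930.400, which is < 11048358
This sign pattern matches Z-18.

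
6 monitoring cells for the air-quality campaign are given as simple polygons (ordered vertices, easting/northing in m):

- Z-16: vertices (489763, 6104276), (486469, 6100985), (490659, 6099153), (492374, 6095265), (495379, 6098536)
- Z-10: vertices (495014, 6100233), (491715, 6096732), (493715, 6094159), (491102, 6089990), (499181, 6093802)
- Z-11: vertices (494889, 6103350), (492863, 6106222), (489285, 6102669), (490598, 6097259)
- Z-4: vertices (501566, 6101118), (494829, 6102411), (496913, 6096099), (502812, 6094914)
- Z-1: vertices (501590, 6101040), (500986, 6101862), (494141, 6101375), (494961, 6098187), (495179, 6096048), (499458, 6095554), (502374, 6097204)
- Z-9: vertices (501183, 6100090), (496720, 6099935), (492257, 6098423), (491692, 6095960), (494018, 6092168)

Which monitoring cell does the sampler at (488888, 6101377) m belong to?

Z-16

Cast a ray rightward from (488888, 6101377). For each polygon, the edges (by vertex number in listed order) whose endpoints lie on opposite sides of northing = 6101377, where each meets that height, and whether that is right or left of the point:
Z-16: 1–2 at easting≈486861.4 (left), 5–1 at easting≈492599.4 (right) → 1 crossing.
Z-10: no edge straddles that height → 0 crossings.
Z-11: 3–4 at easting≈489598.6 (right), 4–1 at easting≈493499.1 (right) → 2 crossings.
Z-4: 1–2 at easting≈500216.5 (right), 2–3 at easting≈495170.4 (right) → 2 crossings.
Z-1: 1–2 at easting≈501342.4 (right), 2–3 at easting≈494169.1 (right) → 2 crossings.
Z-9: no edge straddles that height → 0 crossings.
Only Z-16 has an odd count, so the point is inside Z-16.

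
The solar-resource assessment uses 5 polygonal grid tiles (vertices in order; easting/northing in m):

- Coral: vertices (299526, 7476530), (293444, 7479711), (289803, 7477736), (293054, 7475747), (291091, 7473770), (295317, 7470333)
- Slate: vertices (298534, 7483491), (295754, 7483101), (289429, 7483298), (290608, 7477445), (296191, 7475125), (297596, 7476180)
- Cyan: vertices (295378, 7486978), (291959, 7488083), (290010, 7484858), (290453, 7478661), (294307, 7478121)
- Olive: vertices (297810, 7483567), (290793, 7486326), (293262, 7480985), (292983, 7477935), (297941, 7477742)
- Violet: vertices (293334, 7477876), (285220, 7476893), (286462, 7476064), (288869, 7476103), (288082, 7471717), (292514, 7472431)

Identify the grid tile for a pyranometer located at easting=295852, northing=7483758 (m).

Cast a ray rightward from (295852, 7483758). For each polygon, the edges (by vertex number in listed order) whose endpoints lie on opposite sides of northing = 7483758, where each meets that height, and whether that is right or left of the point:
Coral: no edge straddles that height → 0 crossings.
Slate: no edge straddles that height → 0 crossings.
Cyan: 3–4 at easting≈290088.6 (left), 5–1 at easting≈294988.6 (left) → 0 crossings.
Olive: 1–2 at easting≈297324.2 (right), 2–3 at easting≈291980.1 (left) → 1 crossing.
Violet: no edge straddles that height → 0 crossings.
Only Olive has an odd count, so the point is inside Olive.

Olive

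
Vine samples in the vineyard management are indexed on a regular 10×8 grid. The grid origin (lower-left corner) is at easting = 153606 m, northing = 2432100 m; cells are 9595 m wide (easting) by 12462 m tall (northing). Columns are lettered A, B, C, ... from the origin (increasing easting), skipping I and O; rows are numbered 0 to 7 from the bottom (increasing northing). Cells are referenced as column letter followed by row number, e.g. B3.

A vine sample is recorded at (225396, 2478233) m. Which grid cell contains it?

H3

Column index: ⌊(225396 − 153606) / 9595⌋ = ⌊7.482⌋ = 7 → column H
Row offset from origin: ⌊(2478233 − 2432100) / 12462⌋ = ⌊3.702⌋ = 3 → row 3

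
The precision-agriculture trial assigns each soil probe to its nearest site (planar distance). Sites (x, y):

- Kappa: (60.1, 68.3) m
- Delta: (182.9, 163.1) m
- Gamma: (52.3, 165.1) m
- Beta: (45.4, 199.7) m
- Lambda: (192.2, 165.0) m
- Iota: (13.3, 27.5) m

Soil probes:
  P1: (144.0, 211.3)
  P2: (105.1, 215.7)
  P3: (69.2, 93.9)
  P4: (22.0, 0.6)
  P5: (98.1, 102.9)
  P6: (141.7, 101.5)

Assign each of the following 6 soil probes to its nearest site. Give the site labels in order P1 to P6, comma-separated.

P1 → Delta (d²=3836.45)
P2 → Beta (d²=3820.09)
P3 → Kappa (d²=738.17)
P4 → Iota (d²=799.30)
P5 → Kappa (d²=2641.16)
P6 → Delta (d²=5492.00)

Delta, Beta, Kappa, Iota, Kappa, Delta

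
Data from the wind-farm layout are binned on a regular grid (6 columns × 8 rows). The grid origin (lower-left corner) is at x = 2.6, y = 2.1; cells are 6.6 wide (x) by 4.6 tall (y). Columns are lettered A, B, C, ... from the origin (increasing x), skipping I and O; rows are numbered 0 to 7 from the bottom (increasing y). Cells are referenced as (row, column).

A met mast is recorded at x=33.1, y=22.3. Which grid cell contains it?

Column index: ⌊(33.1 − 2.6) / 6.6⌋ = ⌊4.621⌋ = 4 → column E
Row offset from origin: ⌊(22.3 − 2.1) / 4.6⌋ = ⌊4.391⌋ = 4 → row 4

(4, E)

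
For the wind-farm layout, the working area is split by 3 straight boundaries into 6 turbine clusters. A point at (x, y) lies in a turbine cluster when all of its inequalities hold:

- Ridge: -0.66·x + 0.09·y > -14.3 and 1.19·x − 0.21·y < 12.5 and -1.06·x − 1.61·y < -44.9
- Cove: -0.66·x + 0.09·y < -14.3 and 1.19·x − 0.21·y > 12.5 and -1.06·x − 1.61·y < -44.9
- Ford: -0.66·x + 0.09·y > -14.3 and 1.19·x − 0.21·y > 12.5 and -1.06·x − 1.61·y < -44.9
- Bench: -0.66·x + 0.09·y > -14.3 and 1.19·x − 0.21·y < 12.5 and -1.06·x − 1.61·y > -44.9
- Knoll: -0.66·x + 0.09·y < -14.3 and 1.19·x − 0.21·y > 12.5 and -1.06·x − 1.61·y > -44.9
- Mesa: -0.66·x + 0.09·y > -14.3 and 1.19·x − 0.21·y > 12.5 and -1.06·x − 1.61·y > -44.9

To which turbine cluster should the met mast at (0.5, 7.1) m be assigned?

Bench

-0.66·0.5 + 0.09·7.1 = 0.309, which is > -14.3
1.19·0.5 − 0.21·7.1 = -0.896, which is < 12.5
-1.06·0.5 − 1.61·7.1 = -11.961, which is > -44.9
This sign pattern matches Bench.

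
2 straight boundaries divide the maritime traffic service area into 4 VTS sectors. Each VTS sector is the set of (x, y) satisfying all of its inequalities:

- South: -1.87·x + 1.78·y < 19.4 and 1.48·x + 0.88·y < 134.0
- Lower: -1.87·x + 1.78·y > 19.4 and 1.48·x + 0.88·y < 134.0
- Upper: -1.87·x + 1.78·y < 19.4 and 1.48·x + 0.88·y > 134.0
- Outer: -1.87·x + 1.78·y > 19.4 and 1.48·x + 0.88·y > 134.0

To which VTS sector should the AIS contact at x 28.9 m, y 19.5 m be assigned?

South

-1.87·28.9 + 1.78·19.5 = -19.333, which is < 19.4
1.48·28.9 + 0.88·19.5 = 59.932, which is < 134.0
This sign pattern matches South.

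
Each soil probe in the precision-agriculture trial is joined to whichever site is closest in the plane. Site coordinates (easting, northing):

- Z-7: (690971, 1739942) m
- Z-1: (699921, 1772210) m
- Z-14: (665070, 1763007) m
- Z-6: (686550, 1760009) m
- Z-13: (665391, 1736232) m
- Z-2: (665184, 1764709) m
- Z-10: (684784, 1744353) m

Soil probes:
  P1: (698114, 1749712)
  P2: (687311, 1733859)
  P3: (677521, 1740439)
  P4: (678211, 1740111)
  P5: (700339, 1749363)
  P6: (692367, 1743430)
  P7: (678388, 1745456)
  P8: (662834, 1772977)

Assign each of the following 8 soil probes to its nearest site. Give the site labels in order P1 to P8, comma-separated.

Z-7, Z-7, Z-10, Z-10, Z-7, Z-7, Z-10, Z-2

P1 → Z-7 (d²=146475349.00)
P2 → Z-7 (d²=50398489.00)
P3 → Z-10 (d²=68070565.00)
P4 → Z-10 (d²=61198893.00)
P5 → Z-7 (d²=176514665.00)
P6 → Z-7 (d²=14114960.00)
P7 → Z-10 (d²=42125425.00)
P8 → Z-2 (d²=73882324.00)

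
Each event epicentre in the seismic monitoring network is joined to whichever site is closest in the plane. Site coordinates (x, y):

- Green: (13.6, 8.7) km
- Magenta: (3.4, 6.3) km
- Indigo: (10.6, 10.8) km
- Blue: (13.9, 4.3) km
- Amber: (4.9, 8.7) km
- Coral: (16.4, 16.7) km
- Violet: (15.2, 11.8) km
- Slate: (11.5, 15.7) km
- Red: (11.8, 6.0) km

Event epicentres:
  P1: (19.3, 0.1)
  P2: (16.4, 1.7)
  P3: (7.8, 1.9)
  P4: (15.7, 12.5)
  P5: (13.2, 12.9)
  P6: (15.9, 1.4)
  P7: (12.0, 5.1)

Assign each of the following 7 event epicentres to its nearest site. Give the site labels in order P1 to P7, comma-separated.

Blue, Blue, Red, Violet, Violet, Blue, Red

P1 → Blue (d²=46.80)
P2 → Blue (d²=13.01)
P3 → Red (d²=32.81)
P4 → Violet (d²=0.74)
P5 → Violet (d²=5.21)
P6 → Blue (d²=12.41)
P7 → Red (d²=0.85)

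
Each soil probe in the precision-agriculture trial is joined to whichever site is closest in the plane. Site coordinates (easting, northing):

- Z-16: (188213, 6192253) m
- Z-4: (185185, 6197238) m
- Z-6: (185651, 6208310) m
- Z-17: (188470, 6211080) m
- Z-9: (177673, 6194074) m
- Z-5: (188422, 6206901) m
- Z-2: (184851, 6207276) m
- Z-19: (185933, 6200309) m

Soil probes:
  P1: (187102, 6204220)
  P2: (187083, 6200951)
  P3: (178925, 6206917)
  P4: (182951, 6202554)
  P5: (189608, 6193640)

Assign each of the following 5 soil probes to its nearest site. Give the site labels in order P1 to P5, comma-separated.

P1 → Z-5 (d²=8930161.00)
P2 → Z-19 (d²=1734664.00)
P3 → Z-2 (d²=35246357.00)
P4 → Z-19 (d²=13932349.00)
P5 → Z-16 (d²=3869794.00)

Z-5, Z-19, Z-2, Z-19, Z-16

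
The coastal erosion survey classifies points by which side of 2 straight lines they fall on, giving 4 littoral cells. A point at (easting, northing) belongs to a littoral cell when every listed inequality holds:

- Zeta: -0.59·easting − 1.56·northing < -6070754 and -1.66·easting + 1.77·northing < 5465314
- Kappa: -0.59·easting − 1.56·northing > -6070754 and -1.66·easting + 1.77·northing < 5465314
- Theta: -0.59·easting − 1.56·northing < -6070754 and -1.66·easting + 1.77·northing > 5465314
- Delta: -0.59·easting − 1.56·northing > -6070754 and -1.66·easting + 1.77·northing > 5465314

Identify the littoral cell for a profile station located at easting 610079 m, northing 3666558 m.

-0.59·610079 − 1.56·3666558 = -6079777.090, which is < -6070754
-1.66·610079 + 1.77·3666558 = 5477076.520, which is > 5465314
This sign pattern matches Theta.

Theta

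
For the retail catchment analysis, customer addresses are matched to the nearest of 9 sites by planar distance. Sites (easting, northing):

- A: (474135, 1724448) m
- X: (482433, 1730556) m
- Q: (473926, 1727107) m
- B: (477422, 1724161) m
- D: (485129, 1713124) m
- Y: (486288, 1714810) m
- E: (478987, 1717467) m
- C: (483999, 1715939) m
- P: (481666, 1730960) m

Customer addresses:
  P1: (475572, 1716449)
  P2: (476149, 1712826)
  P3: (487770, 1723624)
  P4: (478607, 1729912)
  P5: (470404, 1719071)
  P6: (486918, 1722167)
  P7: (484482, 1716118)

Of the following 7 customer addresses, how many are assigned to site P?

P1 → E
P2 → E
P3 → C
P4 → P
P5 → A
P6 → C
P7 → C
1 of the 7 goes to P.

1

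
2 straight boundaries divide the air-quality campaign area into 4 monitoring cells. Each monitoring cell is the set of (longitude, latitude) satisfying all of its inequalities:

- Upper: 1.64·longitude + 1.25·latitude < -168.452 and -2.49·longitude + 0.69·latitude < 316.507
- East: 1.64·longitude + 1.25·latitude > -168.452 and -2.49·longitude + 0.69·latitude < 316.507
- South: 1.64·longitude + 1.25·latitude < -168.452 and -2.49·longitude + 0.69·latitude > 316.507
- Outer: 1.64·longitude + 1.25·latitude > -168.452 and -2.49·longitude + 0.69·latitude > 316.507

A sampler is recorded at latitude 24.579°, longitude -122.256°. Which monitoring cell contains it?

South

1.64·-122.256 + 1.25·24.579 = -169.776, which is < -168.452
-2.49·-122.256 + 0.69·24.579 = 321.377, which is > 316.507
This sign pattern matches South.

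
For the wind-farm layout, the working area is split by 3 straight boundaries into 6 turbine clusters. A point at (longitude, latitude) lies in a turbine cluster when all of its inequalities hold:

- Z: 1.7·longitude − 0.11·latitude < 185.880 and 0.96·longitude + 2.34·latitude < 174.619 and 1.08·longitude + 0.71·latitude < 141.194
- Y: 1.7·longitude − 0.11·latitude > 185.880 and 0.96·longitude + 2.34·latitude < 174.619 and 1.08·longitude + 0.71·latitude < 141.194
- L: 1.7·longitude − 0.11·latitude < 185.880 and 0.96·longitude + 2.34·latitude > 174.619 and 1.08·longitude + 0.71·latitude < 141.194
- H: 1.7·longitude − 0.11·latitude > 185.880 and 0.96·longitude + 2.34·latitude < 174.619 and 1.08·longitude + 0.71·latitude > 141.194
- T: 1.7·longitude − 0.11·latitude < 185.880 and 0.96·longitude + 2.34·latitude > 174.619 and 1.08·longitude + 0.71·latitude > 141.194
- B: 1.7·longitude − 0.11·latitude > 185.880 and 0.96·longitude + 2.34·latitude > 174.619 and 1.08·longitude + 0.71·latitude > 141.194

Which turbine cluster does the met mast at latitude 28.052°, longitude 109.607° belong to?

Z

1.7·109.607 − 0.11·28.052 = 183.246, which is < 185.880
0.96·109.607 + 2.34·28.052 = 170.864, which is < 174.619
1.08·109.607 + 0.71·28.052 = 138.292, which is < 141.194
This sign pattern matches Z.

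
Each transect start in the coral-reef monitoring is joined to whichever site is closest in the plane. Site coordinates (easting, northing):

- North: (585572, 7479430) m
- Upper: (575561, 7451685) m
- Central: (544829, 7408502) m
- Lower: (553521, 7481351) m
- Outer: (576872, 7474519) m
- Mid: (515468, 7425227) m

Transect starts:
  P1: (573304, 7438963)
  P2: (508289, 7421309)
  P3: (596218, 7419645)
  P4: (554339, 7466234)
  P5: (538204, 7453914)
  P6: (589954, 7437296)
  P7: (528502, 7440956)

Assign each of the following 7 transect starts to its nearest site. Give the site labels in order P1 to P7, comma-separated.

Upper, Mid, Upper, Lower, Lower, Upper, Mid

P1 → Upper (d²=166943333.00)
P2 → Mid (d²=66888765.00)
P3 → Upper (d²=1453273249.00)
P4 → Lower (d²=229192813.00)
P5 → Lower (d²=987399458.00)
P6 → Upper (d²=414201770.00)
P7 → Mid (d²=417286597.00)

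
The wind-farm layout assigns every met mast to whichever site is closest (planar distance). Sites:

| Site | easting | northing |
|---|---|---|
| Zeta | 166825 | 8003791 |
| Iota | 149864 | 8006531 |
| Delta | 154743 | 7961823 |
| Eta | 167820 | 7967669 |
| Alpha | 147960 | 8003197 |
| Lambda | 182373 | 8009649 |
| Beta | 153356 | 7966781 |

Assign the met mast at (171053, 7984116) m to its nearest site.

Squared distances to each site:
Zeta: 404981609.000; Iota: 951405946.000; Delta: 762993949.000; Eta: 280956098.000; Alpha: 897371210.000; Lambda: 780076489.000; Beta: 613686034.000.
Minimum at Eta.

Eta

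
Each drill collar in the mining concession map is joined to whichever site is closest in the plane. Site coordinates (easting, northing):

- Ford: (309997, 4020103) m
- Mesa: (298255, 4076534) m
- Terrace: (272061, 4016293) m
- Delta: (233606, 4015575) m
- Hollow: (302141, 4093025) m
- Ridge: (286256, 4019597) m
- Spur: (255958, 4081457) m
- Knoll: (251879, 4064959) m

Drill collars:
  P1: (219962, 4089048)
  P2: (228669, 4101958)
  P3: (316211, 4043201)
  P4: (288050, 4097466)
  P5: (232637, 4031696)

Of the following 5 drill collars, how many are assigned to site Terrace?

P1 → Spur
P2 → Spur
P3 → Ford
P4 → Hollow
P5 → Delta
0 of the 5 go to Terrace.

0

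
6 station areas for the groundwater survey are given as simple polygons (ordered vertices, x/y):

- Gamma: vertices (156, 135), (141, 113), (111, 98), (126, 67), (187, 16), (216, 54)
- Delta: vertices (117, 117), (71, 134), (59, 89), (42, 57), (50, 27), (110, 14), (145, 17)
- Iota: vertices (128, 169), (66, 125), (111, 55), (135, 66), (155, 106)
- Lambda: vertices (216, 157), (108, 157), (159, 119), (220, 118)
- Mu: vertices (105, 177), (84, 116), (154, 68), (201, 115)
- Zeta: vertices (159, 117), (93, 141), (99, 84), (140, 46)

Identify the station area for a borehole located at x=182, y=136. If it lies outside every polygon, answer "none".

Lambda

Cast a ray rightward from (182, 136). For each polygon, the edges (by vertex number in listed order) whose endpoints lie on opposite sides of y = 136, where each meets that height, and whether that is right or left of the point:
Gamma: no edge straddles that height → 0 crossings.
Delta: no edge straddles that height → 0 crossings.
Iota: 1–2 at x≈81.5 (left), 5–1 at x≈142.1 (left) → 0 crossings.
Lambda: 2–3 at x≈136.2 (left), 4–1 at x≈218.2 (right) → 1 crossing.
Mu: 1–2 at x≈90.9 (left), 4–1 at x≈168.5 (left) → 0 crossings.
Zeta: 1–2 at x≈106.8 (left), 2–3 at x≈93.5 (left) → 0 crossings.
Only Lambda has an odd count, so the point is inside Lambda.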